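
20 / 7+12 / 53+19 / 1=8193 / 371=22.08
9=9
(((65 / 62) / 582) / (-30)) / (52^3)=-1 / 2341707264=-0.00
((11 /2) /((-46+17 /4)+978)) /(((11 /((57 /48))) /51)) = 969 /29960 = 0.03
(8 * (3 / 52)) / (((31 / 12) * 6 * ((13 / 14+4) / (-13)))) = -0.08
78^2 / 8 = 1521 / 2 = 760.50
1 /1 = 1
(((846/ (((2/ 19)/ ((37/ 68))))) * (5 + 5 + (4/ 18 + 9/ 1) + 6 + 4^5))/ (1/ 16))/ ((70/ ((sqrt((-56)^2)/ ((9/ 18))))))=9984197216/ 85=117461143.72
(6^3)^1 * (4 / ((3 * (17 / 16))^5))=33554432 / 12778713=2.63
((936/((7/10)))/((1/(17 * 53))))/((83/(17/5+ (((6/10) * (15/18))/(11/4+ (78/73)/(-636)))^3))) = 2210172032847982112208/44704802510026897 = 49439.25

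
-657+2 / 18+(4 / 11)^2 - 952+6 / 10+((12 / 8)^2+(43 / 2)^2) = -12454421 / 10890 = -1143.66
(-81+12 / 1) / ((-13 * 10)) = 69 / 130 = 0.53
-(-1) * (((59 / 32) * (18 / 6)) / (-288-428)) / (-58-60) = 3 / 45824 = 0.00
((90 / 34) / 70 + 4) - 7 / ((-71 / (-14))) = 44907 / 16898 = 2.66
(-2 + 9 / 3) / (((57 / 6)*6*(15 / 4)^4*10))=128 / 14428125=0.00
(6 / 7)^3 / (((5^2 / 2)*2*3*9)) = 8 / 8575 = 0.00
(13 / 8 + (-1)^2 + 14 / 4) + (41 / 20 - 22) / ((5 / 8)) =-5159 / 200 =-25.80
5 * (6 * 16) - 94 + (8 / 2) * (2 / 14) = 2706 / 7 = 386.57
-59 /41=-1.44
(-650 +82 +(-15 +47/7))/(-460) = 2017/1610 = 1.25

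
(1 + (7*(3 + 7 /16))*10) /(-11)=-1933 /88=-21.97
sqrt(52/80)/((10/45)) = 9*sqrt(65)/20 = 3.63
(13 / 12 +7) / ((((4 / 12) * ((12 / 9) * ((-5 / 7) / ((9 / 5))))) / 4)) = -183.33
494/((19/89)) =2314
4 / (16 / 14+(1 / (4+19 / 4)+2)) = 1.23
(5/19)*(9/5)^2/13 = 81/1235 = 0.07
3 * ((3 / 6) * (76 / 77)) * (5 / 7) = 570 / 539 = 1.06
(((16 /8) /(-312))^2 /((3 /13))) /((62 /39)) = 1 /8928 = 0.00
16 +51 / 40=691 / 40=17.28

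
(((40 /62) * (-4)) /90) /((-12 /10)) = 20 /837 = 0.02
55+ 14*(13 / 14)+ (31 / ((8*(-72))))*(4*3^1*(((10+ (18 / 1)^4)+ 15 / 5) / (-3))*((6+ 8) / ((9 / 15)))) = 113927753 / 216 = 527443.30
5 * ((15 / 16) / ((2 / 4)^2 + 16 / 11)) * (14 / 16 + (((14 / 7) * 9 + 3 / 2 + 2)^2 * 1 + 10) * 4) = 166309 / 32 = 5197.16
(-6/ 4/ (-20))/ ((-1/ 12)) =-9/ 10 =-0.90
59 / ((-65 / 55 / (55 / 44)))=-3245 / 52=-62.40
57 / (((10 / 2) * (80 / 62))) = 1767 / 200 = 8.84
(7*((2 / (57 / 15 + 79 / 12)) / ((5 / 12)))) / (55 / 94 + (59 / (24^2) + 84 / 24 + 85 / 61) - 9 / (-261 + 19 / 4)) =487490918400 / 846055781593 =0.58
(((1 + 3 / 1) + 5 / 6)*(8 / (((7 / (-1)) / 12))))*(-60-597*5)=201840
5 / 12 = 0.42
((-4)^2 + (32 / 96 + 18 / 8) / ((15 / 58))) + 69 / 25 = 12937 / 450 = 28.75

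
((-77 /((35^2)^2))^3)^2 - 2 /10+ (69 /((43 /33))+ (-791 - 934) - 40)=-1712.25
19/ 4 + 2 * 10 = 99/ 4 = 24.75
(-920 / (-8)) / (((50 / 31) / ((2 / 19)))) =7.51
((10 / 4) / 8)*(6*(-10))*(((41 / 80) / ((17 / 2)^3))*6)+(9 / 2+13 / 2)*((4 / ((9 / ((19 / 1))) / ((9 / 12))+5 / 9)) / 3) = 48912681 / 3989356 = 12.26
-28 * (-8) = 224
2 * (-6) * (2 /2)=-12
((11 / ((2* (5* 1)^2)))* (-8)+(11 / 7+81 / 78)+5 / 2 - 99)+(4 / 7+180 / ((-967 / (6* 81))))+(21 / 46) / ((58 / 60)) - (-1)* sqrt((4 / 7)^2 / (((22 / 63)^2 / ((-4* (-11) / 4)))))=-179.64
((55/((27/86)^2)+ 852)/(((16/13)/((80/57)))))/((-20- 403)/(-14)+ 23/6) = 7195216/152361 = 47.22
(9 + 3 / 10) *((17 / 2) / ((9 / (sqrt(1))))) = 527 / 60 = 8.78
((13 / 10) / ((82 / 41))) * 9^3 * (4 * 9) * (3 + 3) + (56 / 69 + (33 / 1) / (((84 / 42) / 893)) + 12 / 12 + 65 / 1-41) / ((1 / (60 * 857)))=87293920984 / 115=759077573.77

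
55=55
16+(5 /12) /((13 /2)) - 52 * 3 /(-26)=1721 /78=22.06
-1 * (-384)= 384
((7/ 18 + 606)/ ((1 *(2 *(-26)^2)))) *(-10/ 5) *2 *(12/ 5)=-2183/ 507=-4.31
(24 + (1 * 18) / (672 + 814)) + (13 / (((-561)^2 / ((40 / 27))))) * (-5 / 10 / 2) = 151603212157 / 6313617981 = 24.01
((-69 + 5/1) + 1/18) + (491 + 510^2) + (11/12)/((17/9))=159442855/612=260527.54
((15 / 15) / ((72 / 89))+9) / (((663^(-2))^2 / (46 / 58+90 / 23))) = 49667283542938347 / 5336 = 9307961683459.21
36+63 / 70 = 369 / 10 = 36.90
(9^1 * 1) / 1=9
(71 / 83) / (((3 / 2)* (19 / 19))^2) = 284 / 747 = 0.38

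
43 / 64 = 0.67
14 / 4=7 / 2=3.50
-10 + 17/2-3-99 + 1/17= -3517/34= -103.44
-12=-12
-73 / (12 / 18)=-219 / 2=-109.50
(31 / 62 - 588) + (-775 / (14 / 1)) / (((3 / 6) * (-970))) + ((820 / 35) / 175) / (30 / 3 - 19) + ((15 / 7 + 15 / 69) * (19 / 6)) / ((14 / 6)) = -14369375509 / 24596775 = -584.20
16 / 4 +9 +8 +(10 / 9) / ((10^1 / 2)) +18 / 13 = 2645 / 117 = 22.61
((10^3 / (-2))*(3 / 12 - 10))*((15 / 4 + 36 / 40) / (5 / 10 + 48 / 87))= 2629575 / 122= 21553.89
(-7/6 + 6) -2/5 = 133/30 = 4.43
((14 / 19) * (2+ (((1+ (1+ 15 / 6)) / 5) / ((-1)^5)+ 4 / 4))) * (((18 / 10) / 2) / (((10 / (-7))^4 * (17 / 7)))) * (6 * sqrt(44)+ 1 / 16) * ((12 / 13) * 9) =600362847 / 8398000000+ 1801088541 * sqrt(11) / 131218750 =45.59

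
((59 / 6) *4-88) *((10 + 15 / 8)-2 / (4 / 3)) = -6059 / 12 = -504.92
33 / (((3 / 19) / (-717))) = -149853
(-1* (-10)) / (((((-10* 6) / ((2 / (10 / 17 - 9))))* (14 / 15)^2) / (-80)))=-25500 / 7007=-3.64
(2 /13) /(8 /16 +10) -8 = -2180 /273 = -7.99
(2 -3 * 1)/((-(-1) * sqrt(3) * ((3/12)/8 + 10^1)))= -32 * sqrt(3)/963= -0.06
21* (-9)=-189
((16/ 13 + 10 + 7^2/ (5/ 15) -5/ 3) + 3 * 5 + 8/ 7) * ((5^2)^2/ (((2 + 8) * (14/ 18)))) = 17680875/ 1274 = 13878.24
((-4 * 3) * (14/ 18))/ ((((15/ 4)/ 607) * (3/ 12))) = -271936/ 45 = -6043.02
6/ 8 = 3/ 4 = 0.75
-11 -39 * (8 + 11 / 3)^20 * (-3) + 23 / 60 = 1978491710412895227432168714278669 / 7748409780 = 255341646426564603741462.00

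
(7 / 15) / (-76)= -7 / 1140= -0.01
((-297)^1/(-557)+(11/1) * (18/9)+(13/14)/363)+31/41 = 2703199237/116057634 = 23.29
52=52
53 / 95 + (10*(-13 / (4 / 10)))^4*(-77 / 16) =-81610826171027 / 1520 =-53691333007.25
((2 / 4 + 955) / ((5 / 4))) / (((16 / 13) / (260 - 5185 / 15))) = -2128217 / 40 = -53205.42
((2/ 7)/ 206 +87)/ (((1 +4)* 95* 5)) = 62728/ 1712375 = 0.04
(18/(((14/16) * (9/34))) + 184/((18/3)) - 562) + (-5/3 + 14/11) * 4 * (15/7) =-105566/231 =-457.00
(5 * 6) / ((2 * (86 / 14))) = 105 / 43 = 2.44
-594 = -594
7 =7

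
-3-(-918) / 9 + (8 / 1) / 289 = 28619 / 289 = 99.03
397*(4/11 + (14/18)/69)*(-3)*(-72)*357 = 2903743752/253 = 11477248.03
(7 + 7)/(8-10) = -7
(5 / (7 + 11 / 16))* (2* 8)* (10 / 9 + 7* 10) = 740.02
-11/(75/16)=-176/75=-2.35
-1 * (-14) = 14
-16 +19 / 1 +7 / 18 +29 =583 / 18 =32.39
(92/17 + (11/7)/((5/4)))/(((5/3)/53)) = 630912/2975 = 212.07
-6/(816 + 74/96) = -288/39205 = -0.01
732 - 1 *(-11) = 743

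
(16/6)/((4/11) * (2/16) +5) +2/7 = 1898/2331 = 0.81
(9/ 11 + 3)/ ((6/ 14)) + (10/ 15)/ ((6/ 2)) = 904/ 99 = 9.13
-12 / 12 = -1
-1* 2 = -2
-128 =-128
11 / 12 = 0.92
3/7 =0.43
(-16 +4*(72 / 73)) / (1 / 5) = -4400 / 73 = -60.27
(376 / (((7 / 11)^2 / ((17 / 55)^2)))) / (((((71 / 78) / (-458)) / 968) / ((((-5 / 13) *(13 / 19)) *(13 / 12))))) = 4070832489152 / 330505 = 12317007.27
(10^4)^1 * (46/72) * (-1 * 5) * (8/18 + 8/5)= -5290000/81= -65308.64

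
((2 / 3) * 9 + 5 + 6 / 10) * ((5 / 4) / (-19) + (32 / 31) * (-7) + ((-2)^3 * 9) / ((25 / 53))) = -273179159 / 147250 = -1855.21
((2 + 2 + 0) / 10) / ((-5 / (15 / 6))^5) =-1 / 80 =-0.01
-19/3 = -6.33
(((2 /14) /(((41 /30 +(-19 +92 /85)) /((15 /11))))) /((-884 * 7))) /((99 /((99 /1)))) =225 /118292174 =0.00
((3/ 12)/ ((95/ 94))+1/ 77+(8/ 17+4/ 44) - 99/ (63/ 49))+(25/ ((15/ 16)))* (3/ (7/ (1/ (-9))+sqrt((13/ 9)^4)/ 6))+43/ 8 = -2183440042747/ 30291883160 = -72.08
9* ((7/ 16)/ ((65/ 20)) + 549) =4942.21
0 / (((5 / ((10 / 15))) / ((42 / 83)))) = 0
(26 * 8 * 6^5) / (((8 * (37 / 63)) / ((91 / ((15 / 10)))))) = 772716672 / 37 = 20884234.38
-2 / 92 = -1 / 46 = -0.02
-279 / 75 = -3.72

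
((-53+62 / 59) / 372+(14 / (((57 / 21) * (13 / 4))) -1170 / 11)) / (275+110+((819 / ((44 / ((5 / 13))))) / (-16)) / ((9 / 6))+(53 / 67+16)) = -3353452027064 / 12832967259645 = -0.26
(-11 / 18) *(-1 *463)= 5093 / 18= 282.94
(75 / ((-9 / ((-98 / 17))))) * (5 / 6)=6125 / 153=40.03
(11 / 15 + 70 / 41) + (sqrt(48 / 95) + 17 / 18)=4* sqrt(285) / 95 + 12491 / 3690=4.10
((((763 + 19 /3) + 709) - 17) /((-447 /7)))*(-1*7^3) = 10525984 /1341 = 7849.35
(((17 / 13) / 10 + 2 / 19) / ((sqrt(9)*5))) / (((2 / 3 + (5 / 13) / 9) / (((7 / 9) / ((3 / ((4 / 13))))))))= 8162 / 4612725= 0.00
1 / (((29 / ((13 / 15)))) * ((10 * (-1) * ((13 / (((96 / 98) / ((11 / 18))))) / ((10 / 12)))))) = -0.00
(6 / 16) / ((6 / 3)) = 3 / 16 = 0.19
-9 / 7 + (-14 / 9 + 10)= 451 / 63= 7.16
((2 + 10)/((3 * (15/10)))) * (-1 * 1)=-2.67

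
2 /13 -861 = -11191 /13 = -860.85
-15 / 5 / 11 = -3 / 11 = -0.27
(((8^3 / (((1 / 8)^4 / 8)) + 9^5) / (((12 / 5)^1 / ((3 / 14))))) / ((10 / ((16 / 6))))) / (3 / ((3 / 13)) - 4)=16836265 / 378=44540.38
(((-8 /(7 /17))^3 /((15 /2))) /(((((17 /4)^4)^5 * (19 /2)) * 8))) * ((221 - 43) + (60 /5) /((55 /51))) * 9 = -1254815446176104448 /211794188049449370048416425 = -0.00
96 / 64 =3 / 2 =1.50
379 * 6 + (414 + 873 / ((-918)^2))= 251693665 / 93636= 2688.00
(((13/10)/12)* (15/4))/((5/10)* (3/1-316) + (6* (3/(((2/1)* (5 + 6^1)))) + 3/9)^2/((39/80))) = -552123/208998128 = -0.00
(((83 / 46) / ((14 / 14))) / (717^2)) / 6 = 83 / 141888564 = 0.00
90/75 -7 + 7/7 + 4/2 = -14/5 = -2.80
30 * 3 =90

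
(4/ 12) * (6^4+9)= 435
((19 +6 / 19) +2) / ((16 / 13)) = 5265 / 304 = 17.32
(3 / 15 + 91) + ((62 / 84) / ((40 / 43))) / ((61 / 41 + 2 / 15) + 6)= 5573203 / 61040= 91.30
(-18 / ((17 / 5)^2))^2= 202500 / 83521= 2.42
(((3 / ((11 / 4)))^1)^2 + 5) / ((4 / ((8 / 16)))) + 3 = 3653 / 968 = 3.77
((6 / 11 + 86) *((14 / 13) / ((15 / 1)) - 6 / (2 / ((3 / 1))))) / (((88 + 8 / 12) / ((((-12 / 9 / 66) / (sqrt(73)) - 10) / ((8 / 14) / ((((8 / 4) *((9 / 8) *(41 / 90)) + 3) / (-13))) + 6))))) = 133423276 *sqrt(73) / 229836559095 + 133423276 / 6360497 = 20.98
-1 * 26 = -26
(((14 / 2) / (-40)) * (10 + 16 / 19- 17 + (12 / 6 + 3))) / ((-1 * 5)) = -77 / 1900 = -0.04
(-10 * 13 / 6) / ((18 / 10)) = -325 / 27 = -12.04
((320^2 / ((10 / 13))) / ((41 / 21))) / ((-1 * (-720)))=11648 / 123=94.70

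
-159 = -159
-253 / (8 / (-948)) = 59961 / 2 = 29980.50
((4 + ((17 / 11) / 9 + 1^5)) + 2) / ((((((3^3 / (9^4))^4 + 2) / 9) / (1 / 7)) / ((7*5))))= 12378084623550 / 76709256833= 161.36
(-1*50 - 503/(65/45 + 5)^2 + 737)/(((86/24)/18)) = 3390.14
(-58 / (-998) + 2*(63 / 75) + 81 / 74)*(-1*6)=-7845051 / 461575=-17.00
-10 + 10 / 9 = -80 / 9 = -8.89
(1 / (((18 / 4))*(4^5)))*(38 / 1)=19 / 2304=0.01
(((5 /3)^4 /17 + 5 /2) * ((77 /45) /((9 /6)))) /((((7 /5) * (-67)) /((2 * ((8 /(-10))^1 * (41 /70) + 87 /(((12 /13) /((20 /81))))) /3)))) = -11569802002 /21185895465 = -0.55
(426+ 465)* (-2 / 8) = -891 / 4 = -222.75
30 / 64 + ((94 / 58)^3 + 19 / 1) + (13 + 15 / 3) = 32564747 / 780448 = 41.73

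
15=15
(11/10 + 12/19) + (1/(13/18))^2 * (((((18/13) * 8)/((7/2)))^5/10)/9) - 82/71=104426400873457353/14226747247204310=7.34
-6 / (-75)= 2 / 25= 0.08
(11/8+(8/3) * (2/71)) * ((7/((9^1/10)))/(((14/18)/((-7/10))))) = -17297/1704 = -10.15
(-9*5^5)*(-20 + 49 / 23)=502581.52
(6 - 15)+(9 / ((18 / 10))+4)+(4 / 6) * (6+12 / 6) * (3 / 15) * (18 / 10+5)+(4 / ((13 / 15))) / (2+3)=8.18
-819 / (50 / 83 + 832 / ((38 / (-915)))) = 1291563 / 31592170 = 0.04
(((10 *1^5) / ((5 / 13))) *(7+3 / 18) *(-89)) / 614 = -49751 / 1842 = -27.01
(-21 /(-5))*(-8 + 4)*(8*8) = -5376 /5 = -1075.20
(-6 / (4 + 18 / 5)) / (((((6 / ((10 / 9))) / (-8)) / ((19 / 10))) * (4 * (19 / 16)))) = 80 / 171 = 0.47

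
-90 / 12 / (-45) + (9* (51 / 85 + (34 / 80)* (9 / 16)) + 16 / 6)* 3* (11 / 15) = 217409 / 9600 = 22.65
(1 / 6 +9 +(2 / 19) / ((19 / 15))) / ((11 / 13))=260455 / 23826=10.93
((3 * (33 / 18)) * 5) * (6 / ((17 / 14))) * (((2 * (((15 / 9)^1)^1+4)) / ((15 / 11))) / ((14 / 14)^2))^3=473899888 / 6075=78008.21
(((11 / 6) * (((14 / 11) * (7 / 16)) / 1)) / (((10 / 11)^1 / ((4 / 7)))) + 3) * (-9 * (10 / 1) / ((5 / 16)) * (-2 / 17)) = 10488 / 85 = 123.39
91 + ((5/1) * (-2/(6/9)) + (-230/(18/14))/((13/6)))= -256/39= -6.56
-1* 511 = -511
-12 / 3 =-4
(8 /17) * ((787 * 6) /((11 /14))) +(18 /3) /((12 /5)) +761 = 1343277 /374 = 3591.65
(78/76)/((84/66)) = 429/532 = 0.81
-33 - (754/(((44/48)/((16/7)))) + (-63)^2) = -452922/77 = -5882.10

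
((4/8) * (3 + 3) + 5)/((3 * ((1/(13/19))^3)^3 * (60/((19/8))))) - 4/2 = -6103478195387/3057041347380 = -2.00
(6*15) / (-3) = -30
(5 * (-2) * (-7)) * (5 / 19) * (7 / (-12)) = -1225 / 114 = -10.75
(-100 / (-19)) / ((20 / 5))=25 / 19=1.32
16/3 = 5.33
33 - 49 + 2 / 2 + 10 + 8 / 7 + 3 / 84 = -107 / 28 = -3.82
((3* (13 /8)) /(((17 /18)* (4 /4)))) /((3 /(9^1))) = 1053 /68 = 15.49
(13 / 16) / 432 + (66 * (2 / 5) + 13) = 1361729 / 34560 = 39.40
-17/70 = -0.24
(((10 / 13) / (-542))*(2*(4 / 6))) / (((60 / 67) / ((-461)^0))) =-67 / 31707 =-0.00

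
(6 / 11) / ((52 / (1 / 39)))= 1 / 3718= 0.00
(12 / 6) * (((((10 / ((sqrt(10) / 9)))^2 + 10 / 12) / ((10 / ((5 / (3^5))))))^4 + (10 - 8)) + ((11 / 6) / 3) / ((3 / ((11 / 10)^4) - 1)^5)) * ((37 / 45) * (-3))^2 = 34614316931572694007074961489088845887 / 278084827646429088391213007218543488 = 124.47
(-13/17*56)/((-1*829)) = 728/14093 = 0.05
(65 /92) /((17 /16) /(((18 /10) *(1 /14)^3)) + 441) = 585 /1706278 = 0.00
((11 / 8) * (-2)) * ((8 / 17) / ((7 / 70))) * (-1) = 220 / 17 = 12.94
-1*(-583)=583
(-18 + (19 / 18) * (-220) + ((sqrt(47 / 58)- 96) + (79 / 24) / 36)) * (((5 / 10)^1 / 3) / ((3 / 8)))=-299057 / 1944 + 2 * sqrt(2726) / 261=-153.44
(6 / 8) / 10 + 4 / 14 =101 / 280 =0.36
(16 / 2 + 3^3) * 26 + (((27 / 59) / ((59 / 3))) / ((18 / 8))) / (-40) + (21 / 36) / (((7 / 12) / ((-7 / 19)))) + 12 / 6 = 602943839 / 661390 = 911.63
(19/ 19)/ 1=1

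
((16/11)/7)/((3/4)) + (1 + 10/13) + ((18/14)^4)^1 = 4922404/1030029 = 4.78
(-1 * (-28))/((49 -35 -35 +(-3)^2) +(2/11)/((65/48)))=-715/303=-2.36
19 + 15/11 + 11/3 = 793/33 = 24.03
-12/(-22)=6/11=0.55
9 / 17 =0.53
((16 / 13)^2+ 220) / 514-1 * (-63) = 2754997 / 43433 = 63.43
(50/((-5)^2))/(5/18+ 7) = 36/131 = 0.27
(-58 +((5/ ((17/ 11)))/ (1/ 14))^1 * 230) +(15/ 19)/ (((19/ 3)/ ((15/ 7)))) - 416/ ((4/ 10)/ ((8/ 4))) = 8279.91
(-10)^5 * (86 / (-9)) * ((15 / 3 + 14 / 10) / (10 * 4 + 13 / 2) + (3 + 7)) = 8108080000 / 837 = 9687072.88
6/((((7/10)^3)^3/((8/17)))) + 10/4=99430056595/1372022638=72.47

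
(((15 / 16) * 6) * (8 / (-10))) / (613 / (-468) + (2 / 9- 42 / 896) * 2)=4.69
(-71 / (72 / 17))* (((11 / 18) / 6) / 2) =-13277 / 15552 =-0.85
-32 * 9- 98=-386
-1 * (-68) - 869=-801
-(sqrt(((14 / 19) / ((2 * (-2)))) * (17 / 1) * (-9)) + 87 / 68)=-3 * sqrt(4522) / 38-87 / 68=-6.59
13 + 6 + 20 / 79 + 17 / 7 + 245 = 147475 / 553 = 266.68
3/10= 0.30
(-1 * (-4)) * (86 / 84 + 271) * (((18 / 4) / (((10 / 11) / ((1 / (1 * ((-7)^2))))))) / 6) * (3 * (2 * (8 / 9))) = 97.71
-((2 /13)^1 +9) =-119 /13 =-9.15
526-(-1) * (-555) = -29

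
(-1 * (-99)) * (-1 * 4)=-396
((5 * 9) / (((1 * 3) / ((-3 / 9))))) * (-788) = 3940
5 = 5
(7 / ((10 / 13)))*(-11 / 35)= -143 / 50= -2.86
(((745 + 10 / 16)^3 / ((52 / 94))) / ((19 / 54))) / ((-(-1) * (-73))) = -269335107041625 / 9231872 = -29174484.55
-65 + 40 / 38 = -1215 / 19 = -63.95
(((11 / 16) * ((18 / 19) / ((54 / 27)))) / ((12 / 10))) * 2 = 165 / 304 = 0.54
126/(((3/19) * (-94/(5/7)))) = -285/47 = -6.06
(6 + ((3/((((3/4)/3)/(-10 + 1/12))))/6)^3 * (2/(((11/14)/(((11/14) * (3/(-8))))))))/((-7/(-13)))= 21929531/2016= 10877.74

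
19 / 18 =1.06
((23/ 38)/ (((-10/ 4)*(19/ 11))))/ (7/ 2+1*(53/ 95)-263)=506/ 934781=0.00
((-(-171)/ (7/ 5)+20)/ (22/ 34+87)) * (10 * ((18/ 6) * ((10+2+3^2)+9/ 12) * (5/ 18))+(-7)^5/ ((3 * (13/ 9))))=-650412197/ 108472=-5996.13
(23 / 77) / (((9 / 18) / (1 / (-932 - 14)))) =-23 / 36421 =-0.00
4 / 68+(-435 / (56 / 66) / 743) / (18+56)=1295461 / 26171432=0.05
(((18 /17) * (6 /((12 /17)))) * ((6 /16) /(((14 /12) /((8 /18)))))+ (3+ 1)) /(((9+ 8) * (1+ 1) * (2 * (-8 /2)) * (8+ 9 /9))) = -37 /17136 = -0.00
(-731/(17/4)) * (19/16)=-817/4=-204.25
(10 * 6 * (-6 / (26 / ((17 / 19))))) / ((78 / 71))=-36210 / 3211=-11.28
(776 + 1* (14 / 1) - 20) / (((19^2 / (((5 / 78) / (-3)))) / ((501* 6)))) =-642950 / 4693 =-137.00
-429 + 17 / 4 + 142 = -1131 / 4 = -282.75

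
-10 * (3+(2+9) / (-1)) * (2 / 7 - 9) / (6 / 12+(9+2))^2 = -19520 / 3703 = -5.27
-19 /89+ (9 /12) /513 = -12907 /60876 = -0.21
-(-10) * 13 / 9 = 130 / 9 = 14.44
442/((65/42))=1428/5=285.60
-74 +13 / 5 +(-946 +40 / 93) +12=-467311 / 465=-1004.97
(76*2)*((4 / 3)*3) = 608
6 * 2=12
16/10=8/5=1.60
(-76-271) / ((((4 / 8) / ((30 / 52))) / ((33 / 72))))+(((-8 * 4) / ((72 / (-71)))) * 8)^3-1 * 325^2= 1211692897427 / 75816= 15982020.91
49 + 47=96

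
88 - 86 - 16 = -14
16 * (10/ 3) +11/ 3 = 57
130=130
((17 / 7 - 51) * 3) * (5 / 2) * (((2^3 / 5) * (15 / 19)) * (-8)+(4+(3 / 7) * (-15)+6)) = 2215950 / 931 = 2380.18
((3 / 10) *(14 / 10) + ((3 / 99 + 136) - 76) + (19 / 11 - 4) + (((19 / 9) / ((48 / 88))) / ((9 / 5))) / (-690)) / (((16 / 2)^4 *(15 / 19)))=20386093301 / 1133180928000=0.02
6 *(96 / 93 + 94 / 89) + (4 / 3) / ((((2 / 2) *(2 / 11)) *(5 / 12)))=415652 / 13795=30.13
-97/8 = -12.12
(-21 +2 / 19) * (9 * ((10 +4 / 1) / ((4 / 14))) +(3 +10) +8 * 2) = -186590 / 19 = -9820.53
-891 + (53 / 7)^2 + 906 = 3544 / 49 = 72.33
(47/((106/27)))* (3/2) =3807/212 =17.96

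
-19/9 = -2.11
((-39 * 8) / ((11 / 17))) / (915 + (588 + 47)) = -0.31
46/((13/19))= 874/13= 67.23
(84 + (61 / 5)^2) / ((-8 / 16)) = -465.68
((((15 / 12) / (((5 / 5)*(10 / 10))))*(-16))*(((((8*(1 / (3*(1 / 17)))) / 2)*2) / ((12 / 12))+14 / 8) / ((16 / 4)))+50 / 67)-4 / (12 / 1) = -62981 / 268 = -235.00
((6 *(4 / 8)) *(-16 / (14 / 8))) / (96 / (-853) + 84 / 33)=-450384 / 39949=-11.27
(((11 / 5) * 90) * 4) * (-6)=-4752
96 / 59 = 1.63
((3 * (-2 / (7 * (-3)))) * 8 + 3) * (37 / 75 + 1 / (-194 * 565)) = 30010663 / 11509050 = 2.61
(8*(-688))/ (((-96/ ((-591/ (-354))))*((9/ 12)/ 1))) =67768/ 531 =127.62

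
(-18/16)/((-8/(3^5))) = 2187/64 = 34.17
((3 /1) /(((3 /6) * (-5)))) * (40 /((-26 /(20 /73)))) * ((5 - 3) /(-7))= -0.14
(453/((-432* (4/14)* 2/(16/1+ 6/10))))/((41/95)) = -1666889/23616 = -70.58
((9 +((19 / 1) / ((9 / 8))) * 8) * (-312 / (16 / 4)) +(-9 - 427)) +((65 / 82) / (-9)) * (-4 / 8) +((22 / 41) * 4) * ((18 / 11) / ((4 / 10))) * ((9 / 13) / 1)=-223934395 / 19188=-11670.54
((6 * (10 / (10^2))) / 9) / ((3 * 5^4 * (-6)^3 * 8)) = -1 / 48600000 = -0.00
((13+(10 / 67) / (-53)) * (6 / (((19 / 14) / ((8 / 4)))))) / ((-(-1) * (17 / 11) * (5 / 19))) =85290744 / 301835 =282.57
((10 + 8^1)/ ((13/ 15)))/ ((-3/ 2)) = -180/ 13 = -13.85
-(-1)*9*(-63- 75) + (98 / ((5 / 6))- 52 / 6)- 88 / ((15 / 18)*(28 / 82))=-151444 / 105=-1442.32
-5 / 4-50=-205 / 4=-51.25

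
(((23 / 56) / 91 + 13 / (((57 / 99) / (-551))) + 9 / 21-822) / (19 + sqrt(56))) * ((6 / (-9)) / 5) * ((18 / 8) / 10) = 3852404337 / 155428000-202758123 * sqrt(14) / 77714000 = 15.02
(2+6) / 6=4 / 3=1.33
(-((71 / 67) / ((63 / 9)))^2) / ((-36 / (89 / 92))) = 448649 / 728510832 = 0.00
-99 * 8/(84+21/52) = -1248/133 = -9.38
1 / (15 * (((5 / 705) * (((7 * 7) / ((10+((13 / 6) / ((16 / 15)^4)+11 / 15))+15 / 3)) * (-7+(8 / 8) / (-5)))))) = -1608509999 / 3468165120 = -0.46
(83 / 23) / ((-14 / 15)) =-1245 / 322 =-3.87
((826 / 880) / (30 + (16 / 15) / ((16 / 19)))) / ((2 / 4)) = 177 / 2948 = 0.06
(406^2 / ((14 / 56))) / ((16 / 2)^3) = 41209 / 32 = 1287.78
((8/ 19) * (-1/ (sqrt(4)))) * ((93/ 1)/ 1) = -372/ 19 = -19.58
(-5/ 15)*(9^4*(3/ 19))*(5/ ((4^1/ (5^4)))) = -20503125/ 76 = -269777.96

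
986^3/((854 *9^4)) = 171.08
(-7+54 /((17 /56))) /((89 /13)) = 37765 /1513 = 24.96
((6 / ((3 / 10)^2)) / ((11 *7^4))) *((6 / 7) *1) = 400 / 184877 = 0.00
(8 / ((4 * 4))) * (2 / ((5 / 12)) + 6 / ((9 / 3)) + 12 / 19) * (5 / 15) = 353 / 285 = 1.24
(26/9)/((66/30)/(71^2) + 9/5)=65533/40842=1.60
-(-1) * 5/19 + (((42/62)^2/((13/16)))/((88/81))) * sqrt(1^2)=2044513/2611037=0.78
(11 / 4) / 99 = 1 / 36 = 0.03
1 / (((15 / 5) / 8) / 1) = 8 / 3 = 2.67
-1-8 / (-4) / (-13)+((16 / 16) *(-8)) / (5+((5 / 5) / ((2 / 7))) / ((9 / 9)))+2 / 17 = -437 / 221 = -1.98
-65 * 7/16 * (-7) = 3185/16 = 199.06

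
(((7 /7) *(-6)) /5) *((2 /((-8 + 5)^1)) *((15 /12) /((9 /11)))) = 11 /9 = 1.22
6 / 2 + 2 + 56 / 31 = 211 / 31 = 6.81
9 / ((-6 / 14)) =-21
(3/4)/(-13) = -3/52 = -0.06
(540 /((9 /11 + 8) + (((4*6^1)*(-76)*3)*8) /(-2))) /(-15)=-396 /240865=-0.00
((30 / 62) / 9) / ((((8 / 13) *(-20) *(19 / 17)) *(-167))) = 0.00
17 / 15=1.13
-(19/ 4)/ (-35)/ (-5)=-19/ 700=-0.03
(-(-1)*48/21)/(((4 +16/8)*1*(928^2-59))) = 8/18083625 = 0.00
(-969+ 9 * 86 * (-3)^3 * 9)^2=35740280601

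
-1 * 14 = -14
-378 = -378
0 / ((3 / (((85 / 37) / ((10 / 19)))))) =0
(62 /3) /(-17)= -62 /51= -1.22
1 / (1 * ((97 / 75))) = 75 / 97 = 0.77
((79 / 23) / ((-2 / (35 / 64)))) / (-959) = 395 / 403328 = 0.00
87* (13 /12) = 94.25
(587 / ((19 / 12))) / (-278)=-1.33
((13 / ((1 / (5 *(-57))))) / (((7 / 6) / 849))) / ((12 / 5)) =-15727725 / 14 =-1123408.93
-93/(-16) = 93/16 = 5.81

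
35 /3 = 11.67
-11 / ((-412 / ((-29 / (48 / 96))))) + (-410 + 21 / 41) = -3471613 / 8446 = -411.04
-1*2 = -2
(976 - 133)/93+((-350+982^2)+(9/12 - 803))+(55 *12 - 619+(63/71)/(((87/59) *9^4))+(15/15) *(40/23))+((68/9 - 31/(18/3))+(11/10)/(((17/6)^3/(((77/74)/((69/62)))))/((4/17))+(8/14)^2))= 30870634539830267751957121/32049213827987686500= 963225.95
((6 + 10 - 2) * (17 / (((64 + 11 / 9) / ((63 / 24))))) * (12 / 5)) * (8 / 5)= 539784 / 14675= 36.78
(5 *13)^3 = 274625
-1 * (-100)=100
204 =204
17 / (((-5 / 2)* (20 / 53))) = -18.02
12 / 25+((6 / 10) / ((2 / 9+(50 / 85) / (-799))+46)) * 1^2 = 0.49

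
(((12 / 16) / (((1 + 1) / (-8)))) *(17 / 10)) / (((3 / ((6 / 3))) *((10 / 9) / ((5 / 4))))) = -153 / 40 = -3.82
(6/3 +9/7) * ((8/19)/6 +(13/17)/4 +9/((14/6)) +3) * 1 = 4442197/189924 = 23.39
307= 307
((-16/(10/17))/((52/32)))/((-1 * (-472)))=-136/3835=-0.04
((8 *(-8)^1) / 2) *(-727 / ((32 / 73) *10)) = 53071 / 10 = 5307.10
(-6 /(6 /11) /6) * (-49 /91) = 77 /78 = 0.99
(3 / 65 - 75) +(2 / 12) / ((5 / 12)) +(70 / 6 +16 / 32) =-24331 / 390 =-62.39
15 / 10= 3 / 2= 1.50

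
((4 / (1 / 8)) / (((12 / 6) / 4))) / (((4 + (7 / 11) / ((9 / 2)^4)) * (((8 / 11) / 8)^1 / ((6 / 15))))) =25404192 / 360995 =70.37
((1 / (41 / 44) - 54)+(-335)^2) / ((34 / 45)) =206957475 / 1394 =148463.04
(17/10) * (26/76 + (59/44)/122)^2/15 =22047914873/1560355209600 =0.01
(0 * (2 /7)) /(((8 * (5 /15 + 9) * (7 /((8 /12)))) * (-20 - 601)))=0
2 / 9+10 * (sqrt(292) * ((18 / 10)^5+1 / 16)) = 2 / 9+947909 * sqrt(73) / 2500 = 3239.80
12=12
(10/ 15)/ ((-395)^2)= 2/ 468075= 0.00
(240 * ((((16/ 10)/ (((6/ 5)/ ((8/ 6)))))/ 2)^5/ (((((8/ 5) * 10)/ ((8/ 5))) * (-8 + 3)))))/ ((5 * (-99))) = 262144/ 48715425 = 0.01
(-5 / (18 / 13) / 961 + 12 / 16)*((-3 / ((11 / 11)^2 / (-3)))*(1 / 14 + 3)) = 1110131 / 53816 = 20.63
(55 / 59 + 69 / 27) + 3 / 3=2383 / 531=4.49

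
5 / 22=0.23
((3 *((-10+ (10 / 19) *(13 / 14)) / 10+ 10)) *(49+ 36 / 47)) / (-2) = -16889919 / 25004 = -675.49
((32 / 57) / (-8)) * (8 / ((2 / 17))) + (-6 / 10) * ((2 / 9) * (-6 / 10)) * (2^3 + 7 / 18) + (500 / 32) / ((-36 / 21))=-1807867 / 136800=-13.22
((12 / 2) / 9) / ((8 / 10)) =5 / 6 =0.83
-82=-82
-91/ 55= -1.65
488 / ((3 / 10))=1626.67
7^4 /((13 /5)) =12005 /13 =923.46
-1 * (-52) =52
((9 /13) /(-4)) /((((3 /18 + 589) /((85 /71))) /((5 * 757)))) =-1737315 /1305122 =-1.33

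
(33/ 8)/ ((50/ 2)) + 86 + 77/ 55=87.56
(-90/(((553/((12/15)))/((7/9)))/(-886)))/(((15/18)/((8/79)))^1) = 340224/31205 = 10.90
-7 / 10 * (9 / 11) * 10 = -63 / 11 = -5.73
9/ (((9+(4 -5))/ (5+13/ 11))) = 153/ 22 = 6.95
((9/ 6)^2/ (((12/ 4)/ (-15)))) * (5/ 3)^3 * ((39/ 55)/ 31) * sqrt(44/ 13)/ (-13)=125 * sqrt(143)/ 8866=0.17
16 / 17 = 0.94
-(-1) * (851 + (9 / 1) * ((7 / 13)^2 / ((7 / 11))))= 144512 / 169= 855.10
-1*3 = -3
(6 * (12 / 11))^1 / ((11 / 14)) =1008 / 121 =8.33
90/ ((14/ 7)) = 45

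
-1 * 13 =-13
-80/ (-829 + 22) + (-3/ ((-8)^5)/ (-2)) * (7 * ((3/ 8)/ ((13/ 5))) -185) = 591585355/ 5500305408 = 0.11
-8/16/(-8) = 0.06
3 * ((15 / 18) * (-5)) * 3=-37.50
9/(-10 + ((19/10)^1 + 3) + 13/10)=-45/19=-2.37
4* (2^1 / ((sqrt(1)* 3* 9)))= 8 / 27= 0.30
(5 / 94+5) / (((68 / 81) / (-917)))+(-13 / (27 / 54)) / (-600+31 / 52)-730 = -1245122310231 / 199232248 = -6249.60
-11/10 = -1.10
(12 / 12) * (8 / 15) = 8 / 15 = 0.53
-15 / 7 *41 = -615 / 7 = -87.86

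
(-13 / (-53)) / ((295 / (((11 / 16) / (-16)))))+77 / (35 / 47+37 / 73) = 528711852339 / 8593496320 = 61.52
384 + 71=455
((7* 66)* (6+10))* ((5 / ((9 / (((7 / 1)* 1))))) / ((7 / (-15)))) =-61600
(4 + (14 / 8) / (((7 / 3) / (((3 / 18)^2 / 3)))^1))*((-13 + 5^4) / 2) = 9809 / 8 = 1226.12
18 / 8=9 / 4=2.25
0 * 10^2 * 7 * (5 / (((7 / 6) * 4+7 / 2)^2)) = 0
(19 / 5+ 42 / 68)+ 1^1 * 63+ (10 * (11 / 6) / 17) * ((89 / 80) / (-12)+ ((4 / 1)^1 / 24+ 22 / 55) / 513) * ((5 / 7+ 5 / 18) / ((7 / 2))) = 746432495069 / 11076367680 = 67.39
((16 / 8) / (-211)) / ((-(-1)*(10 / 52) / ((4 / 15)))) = -208 / 15825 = -0.01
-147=-147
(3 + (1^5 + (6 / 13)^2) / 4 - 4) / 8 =-471 / 5408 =-0.09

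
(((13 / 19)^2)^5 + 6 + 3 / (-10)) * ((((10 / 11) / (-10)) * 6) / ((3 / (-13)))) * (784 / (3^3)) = 3575856693561194224 / 9104633392834485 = 392.75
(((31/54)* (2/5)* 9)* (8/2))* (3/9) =124/45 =2.76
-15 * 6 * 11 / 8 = -495 / 4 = -123.75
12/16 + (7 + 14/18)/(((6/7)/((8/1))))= 7921/108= 73.34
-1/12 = -0.08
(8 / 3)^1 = 8 / 3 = 2.67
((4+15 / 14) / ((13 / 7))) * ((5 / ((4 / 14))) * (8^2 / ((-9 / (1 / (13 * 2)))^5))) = -2485 / 570036489282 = -0.00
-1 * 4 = -4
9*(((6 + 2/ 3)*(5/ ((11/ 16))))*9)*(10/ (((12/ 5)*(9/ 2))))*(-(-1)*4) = 160000/ 11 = 14545.45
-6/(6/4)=-4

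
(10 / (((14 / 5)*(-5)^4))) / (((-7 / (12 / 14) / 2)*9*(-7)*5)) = 4 / 900375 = 0.00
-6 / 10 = -3 / 5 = -0.60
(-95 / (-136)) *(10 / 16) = 475 / 1088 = 0.44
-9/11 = -0.82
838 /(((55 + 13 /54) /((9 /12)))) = 33939 /2983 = 11.38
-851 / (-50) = 851 / 50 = 17.02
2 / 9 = 0.22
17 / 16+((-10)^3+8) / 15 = -15617 / 240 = -65.07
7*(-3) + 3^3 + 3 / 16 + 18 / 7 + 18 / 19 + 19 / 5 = 143707 / 10640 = 13.51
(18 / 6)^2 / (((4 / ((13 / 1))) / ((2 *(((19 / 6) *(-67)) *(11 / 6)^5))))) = -2665232999 / 10368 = -257063.37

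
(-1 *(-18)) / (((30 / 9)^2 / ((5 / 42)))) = 27 / 140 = 0.19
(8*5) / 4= 10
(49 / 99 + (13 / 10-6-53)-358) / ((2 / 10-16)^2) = -1.66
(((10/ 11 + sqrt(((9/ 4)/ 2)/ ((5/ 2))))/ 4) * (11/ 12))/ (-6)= -5/ 144 - 11 * sqrt(5)/ 960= -0.06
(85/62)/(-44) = -0.03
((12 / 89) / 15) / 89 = 4 / 39605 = 0.00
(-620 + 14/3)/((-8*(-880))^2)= -923/74342400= -0.00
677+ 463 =1140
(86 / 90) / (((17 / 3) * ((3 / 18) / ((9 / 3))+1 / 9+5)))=86 / 2635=0.03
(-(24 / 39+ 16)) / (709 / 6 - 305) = 1296 / 14573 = 0.09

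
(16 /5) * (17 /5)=272 /25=10.88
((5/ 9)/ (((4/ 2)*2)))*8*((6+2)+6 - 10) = 40/ 9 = 4.44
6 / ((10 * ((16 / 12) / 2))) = 0.90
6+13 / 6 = 49 / 6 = 8.17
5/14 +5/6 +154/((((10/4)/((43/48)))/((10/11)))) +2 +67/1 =1685/14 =120.36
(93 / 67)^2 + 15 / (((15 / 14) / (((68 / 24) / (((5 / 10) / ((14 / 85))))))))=1009579 / 67335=14.99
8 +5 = 13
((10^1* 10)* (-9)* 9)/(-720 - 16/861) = 1743525/154984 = 11.25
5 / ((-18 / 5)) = -25 / 18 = -1.39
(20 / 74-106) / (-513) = 1304 / 6327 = 0.21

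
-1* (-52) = 52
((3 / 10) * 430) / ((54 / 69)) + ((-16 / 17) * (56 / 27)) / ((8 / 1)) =151093 / 918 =164.59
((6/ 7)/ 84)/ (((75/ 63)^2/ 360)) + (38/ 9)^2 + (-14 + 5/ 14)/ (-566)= 1640173331/ 80230500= 20.44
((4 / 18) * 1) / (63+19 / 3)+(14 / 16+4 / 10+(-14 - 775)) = -614423 / 780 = -787.72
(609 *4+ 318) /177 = 15.56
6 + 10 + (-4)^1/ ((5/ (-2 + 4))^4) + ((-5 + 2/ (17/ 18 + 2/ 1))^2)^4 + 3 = 4727498879778465685396/ 38912306507100625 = 121491.10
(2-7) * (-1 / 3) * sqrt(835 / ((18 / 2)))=5 * sqrt(835) / 9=16.05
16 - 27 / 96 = 15.72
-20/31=-0.65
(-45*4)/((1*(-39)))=60/13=4.62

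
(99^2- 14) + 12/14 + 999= 75508/7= 10786.86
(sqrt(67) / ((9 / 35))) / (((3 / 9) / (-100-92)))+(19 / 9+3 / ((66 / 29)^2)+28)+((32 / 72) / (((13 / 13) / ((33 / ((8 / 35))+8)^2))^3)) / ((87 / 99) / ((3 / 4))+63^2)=74299712983182719075 / 53026947072-2240*sqrt(67)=1401150638.05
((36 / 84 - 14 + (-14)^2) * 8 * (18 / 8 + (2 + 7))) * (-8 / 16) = -57465 / 7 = -8209.29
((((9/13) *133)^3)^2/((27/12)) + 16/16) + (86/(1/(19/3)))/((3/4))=11765893010102869421/43441281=270845903694.76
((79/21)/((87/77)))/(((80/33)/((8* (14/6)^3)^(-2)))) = 2322837/17468523520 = 0.00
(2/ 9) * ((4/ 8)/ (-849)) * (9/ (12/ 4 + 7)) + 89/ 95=151103/ 161310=0.94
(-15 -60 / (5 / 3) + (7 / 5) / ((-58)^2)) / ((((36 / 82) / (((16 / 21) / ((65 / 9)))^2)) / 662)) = -745048334272 / 870540125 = -855.85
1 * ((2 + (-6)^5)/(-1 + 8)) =-7774/7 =-1110.57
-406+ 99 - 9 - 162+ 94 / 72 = -17161 / 36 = -476.69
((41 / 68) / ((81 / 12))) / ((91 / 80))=3280 / 41769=0.08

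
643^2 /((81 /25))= 127607.72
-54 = -54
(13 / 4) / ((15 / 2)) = 13 / 30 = 0.43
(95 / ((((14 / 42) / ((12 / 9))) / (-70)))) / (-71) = 374.65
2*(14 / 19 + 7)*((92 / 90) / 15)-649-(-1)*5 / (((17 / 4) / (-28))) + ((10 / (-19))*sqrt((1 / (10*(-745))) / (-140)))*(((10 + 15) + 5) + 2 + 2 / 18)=-49483439 / 72675-289*sqrt(10430) / 1783530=-680.90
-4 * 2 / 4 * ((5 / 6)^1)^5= -3125 / 3888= -0.80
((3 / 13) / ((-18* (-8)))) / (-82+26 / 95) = -95 / 4844736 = -0.00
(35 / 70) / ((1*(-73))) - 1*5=-731 / 146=-5.01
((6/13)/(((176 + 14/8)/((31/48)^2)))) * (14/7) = 961/443664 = 0.00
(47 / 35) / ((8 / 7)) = 47 / 40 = 1.18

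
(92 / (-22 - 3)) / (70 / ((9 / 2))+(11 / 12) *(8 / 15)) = -414 / 1805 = -0.23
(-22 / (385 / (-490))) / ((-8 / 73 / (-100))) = 25550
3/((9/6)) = 2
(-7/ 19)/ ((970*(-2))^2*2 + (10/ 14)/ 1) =-0.00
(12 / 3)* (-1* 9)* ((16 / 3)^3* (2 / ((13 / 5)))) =-163840 / 39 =-4201.03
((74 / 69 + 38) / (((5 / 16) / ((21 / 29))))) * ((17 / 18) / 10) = 1283296 / 150075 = 8.55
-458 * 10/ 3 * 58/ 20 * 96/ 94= -212512/ 47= -4521.53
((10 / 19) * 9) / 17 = 90 / 323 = 0.28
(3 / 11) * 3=9 / 11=0.82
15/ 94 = 0.16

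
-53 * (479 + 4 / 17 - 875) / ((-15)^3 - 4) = -356584 / 57443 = -6.21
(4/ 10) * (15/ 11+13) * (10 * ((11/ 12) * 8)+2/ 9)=209192/ 495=422.61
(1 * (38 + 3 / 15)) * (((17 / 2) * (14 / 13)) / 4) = 22729 / 260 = 87.42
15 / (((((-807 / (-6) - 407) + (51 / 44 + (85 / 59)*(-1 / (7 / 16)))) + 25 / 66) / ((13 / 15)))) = -708708 / 14951291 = -0.05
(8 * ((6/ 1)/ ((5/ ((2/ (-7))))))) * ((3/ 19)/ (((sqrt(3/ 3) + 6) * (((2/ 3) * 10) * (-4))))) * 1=54/ 23275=0.00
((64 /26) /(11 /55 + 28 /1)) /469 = 0.00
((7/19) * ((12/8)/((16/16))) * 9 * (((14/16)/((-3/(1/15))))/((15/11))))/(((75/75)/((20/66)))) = -49/2280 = -0.02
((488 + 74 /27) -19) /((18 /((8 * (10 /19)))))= 509480 /4617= 110.35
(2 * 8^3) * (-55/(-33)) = 5120/3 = 1706.67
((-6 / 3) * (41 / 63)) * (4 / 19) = -328 / 1197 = -0.27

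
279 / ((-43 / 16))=-4464 / 43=-103.81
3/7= 0.43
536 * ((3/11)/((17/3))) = 4824/187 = 25.80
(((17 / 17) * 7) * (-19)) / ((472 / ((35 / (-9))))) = 4655 / 4248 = 1.10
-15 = -15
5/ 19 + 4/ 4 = 24/ 19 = 1.26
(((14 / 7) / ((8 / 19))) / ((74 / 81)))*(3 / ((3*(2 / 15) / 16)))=23085 / 37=623.92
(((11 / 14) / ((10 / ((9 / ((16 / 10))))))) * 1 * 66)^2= 10673289 / 12544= 850.87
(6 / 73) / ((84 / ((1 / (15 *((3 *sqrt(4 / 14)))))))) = sqrt(14) / 91980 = 0.00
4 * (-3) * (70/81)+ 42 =854/27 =31.63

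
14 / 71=0.20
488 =488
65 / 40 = 13 / 8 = 1.62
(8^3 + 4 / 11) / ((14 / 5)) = 14090 / 77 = 182.99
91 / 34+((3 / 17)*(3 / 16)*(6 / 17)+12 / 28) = 50441 / 16184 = 3.12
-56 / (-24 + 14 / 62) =1736 / 737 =2.36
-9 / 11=-0.82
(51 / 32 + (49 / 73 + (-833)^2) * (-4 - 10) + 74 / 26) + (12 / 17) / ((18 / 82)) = -15045425799971 / 1548768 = -9714447.74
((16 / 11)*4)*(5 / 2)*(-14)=-2240 / 11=-203.64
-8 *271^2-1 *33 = -587561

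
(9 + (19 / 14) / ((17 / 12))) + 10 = 2375 / 119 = 19.96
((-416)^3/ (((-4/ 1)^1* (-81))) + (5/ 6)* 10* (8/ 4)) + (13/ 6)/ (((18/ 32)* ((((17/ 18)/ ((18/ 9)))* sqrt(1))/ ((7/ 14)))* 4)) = -305938654/ 1377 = -222177.67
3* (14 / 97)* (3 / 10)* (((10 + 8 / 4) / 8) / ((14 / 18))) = 243 / 970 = 0.25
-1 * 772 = -772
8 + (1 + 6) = 15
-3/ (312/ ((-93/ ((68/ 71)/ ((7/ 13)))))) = 46221/ 91936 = 0.50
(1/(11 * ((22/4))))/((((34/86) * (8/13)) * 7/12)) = 1677/14399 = 0.12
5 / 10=1 / 2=0.50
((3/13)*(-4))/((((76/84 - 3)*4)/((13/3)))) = 21/44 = 0.48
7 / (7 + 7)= 1 / 2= 0.50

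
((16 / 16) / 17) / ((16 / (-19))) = -19 / 272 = -0.07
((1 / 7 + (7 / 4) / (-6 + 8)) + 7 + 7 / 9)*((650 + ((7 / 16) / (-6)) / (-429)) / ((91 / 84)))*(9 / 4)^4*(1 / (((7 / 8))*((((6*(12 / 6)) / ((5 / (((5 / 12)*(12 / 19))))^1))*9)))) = 141905686707 / 5218304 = 27193.83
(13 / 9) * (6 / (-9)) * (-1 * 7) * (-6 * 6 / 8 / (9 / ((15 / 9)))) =-455 / 81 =-5.62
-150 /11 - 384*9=-38166 /11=-3469.64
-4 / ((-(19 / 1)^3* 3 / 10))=40 / 20577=0.00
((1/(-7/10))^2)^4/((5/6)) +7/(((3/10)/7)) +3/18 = 184.32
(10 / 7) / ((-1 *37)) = -10 / 259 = -0.04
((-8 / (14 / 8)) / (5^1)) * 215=-1376 / 7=-196.57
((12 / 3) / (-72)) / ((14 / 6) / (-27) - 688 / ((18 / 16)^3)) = 81 / 704638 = 0.00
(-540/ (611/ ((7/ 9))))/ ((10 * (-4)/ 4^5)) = 10752/ 611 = 17.60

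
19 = 19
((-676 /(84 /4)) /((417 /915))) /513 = -206180 /1497447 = -0.14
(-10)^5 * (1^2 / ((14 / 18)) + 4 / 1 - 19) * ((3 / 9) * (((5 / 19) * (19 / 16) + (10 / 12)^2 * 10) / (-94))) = -104500000 / 2961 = -35292.13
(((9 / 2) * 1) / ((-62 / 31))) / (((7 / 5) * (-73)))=45 / 2044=0.02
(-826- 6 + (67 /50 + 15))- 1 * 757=-78633 /50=-1572.66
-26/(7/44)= -1144/7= -163.43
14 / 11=1.27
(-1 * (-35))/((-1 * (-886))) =35/886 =0.04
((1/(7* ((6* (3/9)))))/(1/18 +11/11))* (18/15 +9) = 459/665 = 0.69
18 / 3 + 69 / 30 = 83 / 10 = 8.30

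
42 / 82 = 21 / 41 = 0.51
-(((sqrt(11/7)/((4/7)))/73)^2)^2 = -5929/7269949696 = -0.00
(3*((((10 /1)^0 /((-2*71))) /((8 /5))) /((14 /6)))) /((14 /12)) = -135 /27832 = -0.00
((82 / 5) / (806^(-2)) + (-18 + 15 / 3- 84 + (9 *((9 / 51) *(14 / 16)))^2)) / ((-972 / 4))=-985275939437 / 22472640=-43843.36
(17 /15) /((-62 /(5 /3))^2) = 85 /103788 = 0.00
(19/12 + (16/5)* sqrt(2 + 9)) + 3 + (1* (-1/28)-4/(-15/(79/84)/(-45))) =-283/42 + 16* sqrt(11)/5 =3.88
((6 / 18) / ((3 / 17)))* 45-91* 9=-734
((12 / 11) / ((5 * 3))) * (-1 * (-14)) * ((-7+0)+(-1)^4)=-336 / 55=-6.11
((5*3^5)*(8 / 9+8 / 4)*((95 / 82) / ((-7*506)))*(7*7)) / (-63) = 0.89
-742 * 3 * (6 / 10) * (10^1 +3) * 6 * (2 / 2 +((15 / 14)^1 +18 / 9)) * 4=-8482968 / 5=-1696593.60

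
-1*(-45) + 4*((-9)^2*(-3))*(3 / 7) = -371.57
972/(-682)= -1.43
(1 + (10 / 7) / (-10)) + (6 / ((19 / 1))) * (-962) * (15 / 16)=-151059 / 532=-283.95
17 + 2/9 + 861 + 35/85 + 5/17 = 878.93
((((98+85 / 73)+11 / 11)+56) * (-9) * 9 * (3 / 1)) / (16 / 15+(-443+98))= 110.34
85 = 85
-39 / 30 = -13 / 10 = -1.30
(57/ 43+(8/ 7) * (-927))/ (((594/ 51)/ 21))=-1804771/ 946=-1907.79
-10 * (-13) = 130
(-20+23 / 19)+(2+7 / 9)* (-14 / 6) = -12964 / 513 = -25.27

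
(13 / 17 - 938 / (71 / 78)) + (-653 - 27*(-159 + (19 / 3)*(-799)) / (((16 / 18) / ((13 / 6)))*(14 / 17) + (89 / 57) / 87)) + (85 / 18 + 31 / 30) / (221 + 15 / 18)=3705891726737965616 / 9396702682455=394382.14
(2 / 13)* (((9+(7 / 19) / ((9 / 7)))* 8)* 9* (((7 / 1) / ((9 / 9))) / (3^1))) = 177856 / 741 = 240.02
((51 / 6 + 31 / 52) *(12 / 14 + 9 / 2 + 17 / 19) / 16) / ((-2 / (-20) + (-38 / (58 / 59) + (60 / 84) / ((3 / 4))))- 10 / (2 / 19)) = -342170565 / 12765766208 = -0.03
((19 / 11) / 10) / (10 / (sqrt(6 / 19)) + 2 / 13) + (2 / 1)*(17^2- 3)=3211*sqrt(114) / 3531836 + 5050524739 / 8829590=572.01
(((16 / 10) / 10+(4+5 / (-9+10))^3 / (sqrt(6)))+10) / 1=307.77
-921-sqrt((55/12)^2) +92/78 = -48069/52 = -924.40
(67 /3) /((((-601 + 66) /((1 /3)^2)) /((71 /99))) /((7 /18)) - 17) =-33299 /25766337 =-0.00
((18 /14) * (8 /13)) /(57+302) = 72 /32669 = 0.00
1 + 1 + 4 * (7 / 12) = 13 / 3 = 4.33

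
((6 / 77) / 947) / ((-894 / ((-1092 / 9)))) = 52 / 4656399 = 0.00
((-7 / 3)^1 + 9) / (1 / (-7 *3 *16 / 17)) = -2240 / 17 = -131.76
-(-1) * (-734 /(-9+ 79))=-367 /35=-10.49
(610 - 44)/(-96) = -283/48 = -5.90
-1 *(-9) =9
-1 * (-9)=9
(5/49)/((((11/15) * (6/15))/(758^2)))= 107730750/539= 199871.52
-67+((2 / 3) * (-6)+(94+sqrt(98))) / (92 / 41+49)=-137077 / 2101+287 * sqrt(2) / 2101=-65.05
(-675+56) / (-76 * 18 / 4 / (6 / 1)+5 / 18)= 11142 / 1021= 10.91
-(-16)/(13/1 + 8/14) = 112/95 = 1.18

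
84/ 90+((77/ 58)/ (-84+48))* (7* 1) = 7049/ 10440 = 0.68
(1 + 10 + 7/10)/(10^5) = 117/1000000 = 0.00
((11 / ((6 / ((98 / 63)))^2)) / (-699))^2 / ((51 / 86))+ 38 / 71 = 503227900552684 / 940238289232461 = 0.54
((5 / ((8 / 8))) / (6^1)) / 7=5 / 42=0.12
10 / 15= 2 / 3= 0.67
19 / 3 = 6.33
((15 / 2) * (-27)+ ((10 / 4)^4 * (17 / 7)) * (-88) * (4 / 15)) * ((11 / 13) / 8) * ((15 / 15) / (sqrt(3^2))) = -1122055 / 13104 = -85.63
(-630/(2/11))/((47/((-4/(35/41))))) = 345.45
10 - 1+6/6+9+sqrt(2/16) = sqrt(2)/4+19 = 19.35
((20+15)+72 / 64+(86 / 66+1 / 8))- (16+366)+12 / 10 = -226543 / 660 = -343.25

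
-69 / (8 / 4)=-69 / 2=-34.50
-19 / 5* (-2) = 38 / 5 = 7.60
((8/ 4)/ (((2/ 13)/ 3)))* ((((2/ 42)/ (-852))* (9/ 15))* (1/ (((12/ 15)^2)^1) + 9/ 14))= -0.00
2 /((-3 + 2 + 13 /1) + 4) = 1 /8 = 0.12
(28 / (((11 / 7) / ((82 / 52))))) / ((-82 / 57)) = -2793 / 143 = -19.53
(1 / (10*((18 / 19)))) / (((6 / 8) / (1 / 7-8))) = -209 / 189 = -1.11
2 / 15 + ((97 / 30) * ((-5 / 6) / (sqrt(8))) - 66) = -988 / 15 - 97 * sqrt(2) / 144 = -66.82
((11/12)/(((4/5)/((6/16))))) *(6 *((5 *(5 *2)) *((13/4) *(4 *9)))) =482625/32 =15082.03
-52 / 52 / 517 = -1 / 517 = -0.00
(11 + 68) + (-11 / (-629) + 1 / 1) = 50331 / 629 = 80.02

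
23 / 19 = 1.21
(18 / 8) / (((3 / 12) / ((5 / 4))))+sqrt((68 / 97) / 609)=2 * sqrt(1004241) / 59073+45 / 4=11.28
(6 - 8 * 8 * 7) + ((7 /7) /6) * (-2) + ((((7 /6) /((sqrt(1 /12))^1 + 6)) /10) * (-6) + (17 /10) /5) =-28582429 /64650 + 7 * sqrt(3) /2155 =-442.10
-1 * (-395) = 395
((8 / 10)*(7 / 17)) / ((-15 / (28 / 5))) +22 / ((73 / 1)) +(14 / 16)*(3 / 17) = 1239019 / 3723000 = 0.33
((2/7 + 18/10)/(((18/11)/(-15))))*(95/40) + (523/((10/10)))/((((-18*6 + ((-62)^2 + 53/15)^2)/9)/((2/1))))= -50816786216333/1119137399184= -45.41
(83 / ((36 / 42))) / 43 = 581 / 258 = 2.25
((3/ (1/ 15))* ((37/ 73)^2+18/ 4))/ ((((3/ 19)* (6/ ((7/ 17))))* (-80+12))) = -1.37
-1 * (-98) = 98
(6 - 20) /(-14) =1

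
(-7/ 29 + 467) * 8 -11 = 107969/ 29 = 3723.07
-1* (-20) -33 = -13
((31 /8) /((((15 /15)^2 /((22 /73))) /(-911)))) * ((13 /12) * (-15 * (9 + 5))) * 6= 424038615 /292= 1452187.04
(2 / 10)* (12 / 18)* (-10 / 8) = -1 / 6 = -0.17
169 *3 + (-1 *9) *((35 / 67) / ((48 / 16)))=33864 / 67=505.43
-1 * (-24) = 24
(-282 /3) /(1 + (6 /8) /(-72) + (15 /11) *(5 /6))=-44.22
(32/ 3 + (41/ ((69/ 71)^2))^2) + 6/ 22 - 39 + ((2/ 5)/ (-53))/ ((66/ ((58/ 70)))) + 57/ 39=5077908732414101/ 2733088114575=1857.94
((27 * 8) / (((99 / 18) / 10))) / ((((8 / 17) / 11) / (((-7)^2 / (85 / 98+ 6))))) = 44082360 / 673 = 65501.28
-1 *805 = -805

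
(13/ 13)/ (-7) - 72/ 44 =-137/ 77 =-1.78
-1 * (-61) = 61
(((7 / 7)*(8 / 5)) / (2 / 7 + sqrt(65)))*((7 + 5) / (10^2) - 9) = 24864 / 397625 - 87024*sqrt(65) / 397625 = -1.70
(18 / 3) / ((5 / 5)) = 6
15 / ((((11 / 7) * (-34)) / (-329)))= 92.37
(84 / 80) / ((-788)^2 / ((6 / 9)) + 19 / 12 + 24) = 9 / 7983785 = 0.00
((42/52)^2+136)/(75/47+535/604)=655599569/11905205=55.07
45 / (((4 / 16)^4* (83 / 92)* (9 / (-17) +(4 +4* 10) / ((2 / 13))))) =783360 / 17513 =44.73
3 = 3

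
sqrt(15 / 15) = 1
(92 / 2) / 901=46 / 901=0.05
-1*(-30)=30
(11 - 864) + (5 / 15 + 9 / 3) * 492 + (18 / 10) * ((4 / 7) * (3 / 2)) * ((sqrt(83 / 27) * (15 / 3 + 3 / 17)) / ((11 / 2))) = 96 * sqrt(249) / 595 + 787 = 789.55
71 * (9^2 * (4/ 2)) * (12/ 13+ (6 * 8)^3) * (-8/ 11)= -132292139328/ 143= -925119855.44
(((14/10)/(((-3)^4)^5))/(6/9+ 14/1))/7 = 1/255697522740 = 0.00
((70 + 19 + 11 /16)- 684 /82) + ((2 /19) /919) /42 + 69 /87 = 572981249839 /6975739344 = 82.14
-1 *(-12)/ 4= 3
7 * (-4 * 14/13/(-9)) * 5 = 1960/117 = 16.75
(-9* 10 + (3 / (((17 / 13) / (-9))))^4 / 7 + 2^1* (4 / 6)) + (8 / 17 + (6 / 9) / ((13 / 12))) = 589964021833 / 22801233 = 25874.22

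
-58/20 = -29/10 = -2.90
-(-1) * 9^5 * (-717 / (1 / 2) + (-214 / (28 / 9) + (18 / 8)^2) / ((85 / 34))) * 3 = -72392361579 / 280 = -258544148.50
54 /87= 18 /29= 0.62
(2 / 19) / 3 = 2 / 57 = 0.04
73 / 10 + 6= 133 / 10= 13.30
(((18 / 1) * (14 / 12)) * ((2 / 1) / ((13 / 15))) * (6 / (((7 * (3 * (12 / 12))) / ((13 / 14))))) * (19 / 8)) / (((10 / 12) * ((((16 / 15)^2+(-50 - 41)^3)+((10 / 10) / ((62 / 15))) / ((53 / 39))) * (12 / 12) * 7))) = -189643275 / 27300435554441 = -0.00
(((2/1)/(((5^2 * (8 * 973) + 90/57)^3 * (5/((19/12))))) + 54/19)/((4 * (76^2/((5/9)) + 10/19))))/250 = 81886987903812961816099/299568684274220871615732000000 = 0.00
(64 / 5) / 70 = 32 / 175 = 0.18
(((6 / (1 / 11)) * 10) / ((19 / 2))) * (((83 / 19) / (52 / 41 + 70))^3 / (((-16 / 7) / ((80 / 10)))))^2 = 4185337301783896914618655 / 92726790035015571373047161376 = 0.00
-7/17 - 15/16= -367/272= -1.35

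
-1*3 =-3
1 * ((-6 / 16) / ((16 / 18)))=-27 / 64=-0.42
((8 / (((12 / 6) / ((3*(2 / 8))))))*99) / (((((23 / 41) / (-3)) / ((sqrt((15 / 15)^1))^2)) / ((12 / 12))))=-36531 / 23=-1588.30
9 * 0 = 0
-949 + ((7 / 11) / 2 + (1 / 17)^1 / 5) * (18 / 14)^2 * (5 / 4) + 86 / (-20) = -349153631 / 366520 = -952.62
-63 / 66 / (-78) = 7 / 572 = 0.01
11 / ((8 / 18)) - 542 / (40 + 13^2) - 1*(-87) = 109.16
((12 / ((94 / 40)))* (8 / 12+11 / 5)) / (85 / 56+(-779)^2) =38528 / 1597209507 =0.00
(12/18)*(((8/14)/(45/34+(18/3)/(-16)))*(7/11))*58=63104/4257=14.82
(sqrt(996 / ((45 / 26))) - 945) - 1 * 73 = -994.01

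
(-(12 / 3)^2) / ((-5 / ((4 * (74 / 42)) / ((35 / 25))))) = 2368 / 147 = 16.11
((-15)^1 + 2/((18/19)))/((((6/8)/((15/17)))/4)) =-9280/153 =-60.65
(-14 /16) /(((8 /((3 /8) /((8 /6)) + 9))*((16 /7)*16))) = -14553 /524288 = -0.03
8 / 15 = 0.53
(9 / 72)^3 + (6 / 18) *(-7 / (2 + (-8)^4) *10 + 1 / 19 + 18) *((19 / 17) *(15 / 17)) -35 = -29.07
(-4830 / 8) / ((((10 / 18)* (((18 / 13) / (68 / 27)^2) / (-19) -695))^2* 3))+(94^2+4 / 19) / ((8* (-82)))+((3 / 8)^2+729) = 28103049196134884351001311 / 39268197783868159199680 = 715.67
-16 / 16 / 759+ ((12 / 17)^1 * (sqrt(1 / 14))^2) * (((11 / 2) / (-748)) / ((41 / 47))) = -438791 / 251814948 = -0.00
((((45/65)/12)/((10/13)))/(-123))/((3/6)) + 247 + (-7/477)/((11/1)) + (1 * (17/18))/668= 354949307017/1437048360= 247.00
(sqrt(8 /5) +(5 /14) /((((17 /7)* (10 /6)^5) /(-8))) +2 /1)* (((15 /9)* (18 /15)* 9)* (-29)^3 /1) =-1393141.55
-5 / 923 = -0.01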